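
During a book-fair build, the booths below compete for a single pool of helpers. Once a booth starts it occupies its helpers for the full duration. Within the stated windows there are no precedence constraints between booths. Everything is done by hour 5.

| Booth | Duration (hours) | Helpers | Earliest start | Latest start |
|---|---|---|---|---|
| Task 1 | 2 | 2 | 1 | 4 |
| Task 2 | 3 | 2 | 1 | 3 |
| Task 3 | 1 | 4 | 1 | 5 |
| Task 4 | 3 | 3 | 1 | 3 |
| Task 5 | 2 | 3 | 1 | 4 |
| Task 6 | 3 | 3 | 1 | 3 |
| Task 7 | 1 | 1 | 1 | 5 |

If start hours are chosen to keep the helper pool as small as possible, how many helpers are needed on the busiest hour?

9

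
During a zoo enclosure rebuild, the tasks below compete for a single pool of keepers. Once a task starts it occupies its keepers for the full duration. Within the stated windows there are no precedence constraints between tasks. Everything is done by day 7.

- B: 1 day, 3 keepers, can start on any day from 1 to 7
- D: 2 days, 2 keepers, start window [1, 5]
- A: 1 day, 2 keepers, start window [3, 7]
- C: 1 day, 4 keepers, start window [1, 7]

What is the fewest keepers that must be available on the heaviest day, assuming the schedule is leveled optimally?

4

Early-start (B@1, D@1, A@3, C@1) gives peak 9: d1:9  d2:2  d3:2  d4:0  d5:0  d6:0  d7:0.
Shift D→2, C→4.
Schedule B@1, D@2, A@3, C@4: d1:3  d2:2  d3:4  d4:4  d5:0  d6:0  d7:0 — peak 4.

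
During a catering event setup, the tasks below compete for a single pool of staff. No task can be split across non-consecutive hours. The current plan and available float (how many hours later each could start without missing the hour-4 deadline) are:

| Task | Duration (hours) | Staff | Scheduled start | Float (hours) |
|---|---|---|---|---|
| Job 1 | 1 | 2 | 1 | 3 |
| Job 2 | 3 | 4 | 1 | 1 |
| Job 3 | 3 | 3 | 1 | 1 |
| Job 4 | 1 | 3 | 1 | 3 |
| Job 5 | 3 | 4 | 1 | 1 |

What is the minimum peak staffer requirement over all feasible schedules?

Early-start (Job 1@1, Job 2@1, Job 3@1, Job 4@1, Job 5@1) gives peak 16: h1:16  h2:11  h3:11  h4:0.
Shift Job 4→4, Job 5→2.
Schedule Job 1@1, Job 2@1, Job 3@1, Job 4@4, Job 5@2: h1:9  h2:11  h3:11  h4:7 — peak 11.

11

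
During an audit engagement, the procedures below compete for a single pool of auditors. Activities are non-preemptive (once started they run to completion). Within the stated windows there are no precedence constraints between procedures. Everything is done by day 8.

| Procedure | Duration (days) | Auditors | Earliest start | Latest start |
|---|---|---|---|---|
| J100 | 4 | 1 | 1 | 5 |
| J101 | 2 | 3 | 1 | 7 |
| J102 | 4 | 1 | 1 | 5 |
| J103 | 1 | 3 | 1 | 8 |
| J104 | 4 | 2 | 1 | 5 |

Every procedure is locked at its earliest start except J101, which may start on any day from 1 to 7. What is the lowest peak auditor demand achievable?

7

J101@1: d1:10  d2:7  d3:4  d4:4  d5:0  d6:0  d7:0  d8:0 → peak 10
J101@2: d1:7  d2:7  d3:7  d4:4  d5:0  d6:0  d7:0  d8:0 → peak 7
J101@3: d1:7  d2:4  d3:7  d4:7  d5:0  d6:0  d7:0  d8:0 → peak 7
J101@4: d1:7  d2:4  d3:4  d4:7  d5:3  d6:0  d7:0  d8:0 → peak 7
J101@5: d1:7  d2:4  d3:4  d4:4  d5:3  d6:3  d7:0  d8:0 → peak 7
J101@6: d1:7  d2:4  d3:4  d4:4  d5:0  d6:3  d7:3  d8:0 → peak 7
J101@7: d1:7  d2:4  d3:4  d4:4  d5:0  d6:0  d7:3  d8:3 → peak 7
Best is J101@2, peak 7.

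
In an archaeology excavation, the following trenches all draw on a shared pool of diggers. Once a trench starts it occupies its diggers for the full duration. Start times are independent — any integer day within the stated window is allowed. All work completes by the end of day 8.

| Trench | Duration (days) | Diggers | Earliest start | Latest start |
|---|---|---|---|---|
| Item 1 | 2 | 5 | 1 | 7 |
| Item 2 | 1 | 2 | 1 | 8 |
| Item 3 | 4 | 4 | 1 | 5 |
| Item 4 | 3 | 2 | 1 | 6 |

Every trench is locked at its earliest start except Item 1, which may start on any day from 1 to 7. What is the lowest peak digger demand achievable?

Item 1@1: d1:13  d2:11  d3:6  d4:4  d5:0  d6:0  d7:0  d8:0 → peak 13
Item 1@2: d1:8  d2:11  d3:11  d4:4  d5:0  d6:0  d7:0  d8:0 → peak 11
Item 1@3: d1:8  d2:6  d3:11  d4:9  d5:0  d6:0  d7:0  d8:0 → peak 11
Item 1@4: d1:8  d2:6  d3:6  d4:9  d5:5  d6:0  d7:0  d8:0 → peak 9
Item 1@5: d1:8  d2:6  d3:6  d4:4  d5:5  d6:5  d7:0  d8:0 → peak 8
Item 1@6: d1:8  d2:6  d3:6  d4:4  d5:0  d6:5  d7:5  d8:0 → peak 8
Item 1@7: d1:8  d2:6  d3:6  d4:4  d5:0  d6:0  d7:5  d8:5 → peak 8
Best is Item 1@5, peak 8.

8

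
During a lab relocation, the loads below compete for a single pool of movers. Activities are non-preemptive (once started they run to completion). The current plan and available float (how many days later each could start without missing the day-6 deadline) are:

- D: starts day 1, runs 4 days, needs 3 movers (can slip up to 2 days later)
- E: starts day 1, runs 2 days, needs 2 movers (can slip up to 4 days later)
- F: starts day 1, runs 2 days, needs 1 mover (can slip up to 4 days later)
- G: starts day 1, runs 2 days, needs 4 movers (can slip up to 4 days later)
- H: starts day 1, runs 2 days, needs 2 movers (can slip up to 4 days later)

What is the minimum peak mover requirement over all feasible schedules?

Early-start (D@1, E@1, F@1, G@1, H@1) gives peak 12: d1:12  d2:12  d3:3  d4:3  d5:0  d6:0.
Shift F→5, G→5, H→3.
Schedule D@1, E@1, F@5, G@5, H@3: d1:5  d2:5  d3:5  d4:5  d5:5  d6:5 — peak 5.
Total mover-days = 30 over 6 days ⇒ peak ≥ ⌈30/6⌉ = 5, so 5 is optimal.

5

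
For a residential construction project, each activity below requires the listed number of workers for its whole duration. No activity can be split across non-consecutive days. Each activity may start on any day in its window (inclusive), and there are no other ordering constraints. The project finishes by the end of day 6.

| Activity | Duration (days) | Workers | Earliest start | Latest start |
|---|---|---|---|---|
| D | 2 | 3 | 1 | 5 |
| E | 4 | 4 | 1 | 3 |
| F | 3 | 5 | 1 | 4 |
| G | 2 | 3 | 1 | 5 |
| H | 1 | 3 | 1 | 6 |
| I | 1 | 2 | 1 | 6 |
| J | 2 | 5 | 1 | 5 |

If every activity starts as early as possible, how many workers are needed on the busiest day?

Early-start schedule: D@1, E@1, F@1, G@1, H@1, I@1, J@1.
Load per day: day 1: 25, day 2: 20, day 3: 9, day 4: 4, day 5: 0, day 6: 0.
Peak is 25.

25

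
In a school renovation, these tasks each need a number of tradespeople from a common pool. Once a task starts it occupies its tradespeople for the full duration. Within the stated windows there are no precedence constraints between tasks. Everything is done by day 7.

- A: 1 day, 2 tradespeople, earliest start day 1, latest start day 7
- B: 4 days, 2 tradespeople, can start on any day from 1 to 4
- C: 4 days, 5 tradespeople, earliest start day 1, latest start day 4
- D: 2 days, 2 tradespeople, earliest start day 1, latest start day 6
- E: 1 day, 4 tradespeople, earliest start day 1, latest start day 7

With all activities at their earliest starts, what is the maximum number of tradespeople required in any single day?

Early-start schedule: A@1, B@1, C@1, D@1, E@1.
Load per day: day 1: 15, day 2: 9, day 3: 7, day 4: 7, day 5: 0, day 6: 0, day 7: 0.
Peak is 15.

15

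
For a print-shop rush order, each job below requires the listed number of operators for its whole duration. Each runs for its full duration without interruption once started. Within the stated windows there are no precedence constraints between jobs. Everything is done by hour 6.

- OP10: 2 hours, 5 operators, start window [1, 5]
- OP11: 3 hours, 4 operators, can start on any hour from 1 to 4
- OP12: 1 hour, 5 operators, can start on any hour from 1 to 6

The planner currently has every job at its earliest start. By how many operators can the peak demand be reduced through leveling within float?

Early-start peak: h1:14  h2:9  h3:4  h4:0  h5:0  h6:0 ⇒ 14.
Leveled (OP10@1, OP11@3, OP12@6): h1:5  h2:5  h3:4  h4:4  h5:4  h6:5 ⇒ 5.
Reduction 14 − 5 = 9.

9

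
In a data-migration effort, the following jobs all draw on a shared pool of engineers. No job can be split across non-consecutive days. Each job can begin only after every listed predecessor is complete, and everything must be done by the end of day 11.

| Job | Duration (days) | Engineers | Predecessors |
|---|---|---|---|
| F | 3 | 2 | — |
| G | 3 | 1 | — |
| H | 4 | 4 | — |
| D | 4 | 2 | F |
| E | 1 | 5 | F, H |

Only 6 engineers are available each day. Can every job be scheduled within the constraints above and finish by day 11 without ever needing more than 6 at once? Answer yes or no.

yes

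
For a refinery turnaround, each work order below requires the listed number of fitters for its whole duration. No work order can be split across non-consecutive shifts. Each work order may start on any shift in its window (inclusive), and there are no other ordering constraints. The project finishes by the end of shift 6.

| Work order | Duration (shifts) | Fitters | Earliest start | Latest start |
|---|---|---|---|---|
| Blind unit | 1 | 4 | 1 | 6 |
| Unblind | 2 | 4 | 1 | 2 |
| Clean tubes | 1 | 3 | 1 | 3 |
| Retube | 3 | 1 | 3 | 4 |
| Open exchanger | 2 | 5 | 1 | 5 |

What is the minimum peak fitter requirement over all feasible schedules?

Early-start (Blind unit@1, Unblind@1, Clean tubes@1, Retube@3, Open exchanger@1) gives peak 16: s1:16  s2:9  s3:1  s4:1  s5:1  s6:0.
Shift Blind unit→4, Clean tubes→3, Open exchanger→5.
Schedule Blind unit@4, Unblind@1, Clean tubes@3, Retube@3, Open exchanger@5: s1:4  s2:4  s3:4  s4:5  s5:6  s6:5 — peak 6.

6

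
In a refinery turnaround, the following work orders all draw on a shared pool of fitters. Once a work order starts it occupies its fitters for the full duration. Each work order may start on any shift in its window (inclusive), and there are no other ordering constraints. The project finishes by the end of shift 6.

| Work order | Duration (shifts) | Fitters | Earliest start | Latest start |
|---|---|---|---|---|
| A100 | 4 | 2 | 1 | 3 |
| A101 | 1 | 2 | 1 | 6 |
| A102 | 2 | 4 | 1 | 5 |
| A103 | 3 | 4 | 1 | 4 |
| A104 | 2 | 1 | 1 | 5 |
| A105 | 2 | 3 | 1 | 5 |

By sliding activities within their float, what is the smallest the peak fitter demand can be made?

Early-start (A100@1, A101@1, A102@1, A103@1, A104@1, A105@1) gives peak 16: s1:16  s2:14  s3:6  s4:2  s5:0  s6:0.
Shift A102→2, A103→4, A105→5.
Schedule A100@1, A101@1, A102@2, A103@4, A104@1, A105@5: s1:5  s2:7  s3:6  s4:6  s5:7  s6:7 — peak 7.
Total fitter-shifts = 38 over 6 shifts ⇒ peak ≥ ⌈38/6⌉ = 7, so 7 is optimal.

7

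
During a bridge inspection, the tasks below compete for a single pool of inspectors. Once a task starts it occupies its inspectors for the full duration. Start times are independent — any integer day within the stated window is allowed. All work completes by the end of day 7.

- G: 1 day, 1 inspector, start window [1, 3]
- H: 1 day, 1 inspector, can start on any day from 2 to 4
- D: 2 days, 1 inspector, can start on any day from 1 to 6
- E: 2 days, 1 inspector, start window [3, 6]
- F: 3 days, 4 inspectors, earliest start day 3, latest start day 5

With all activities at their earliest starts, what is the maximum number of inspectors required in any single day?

5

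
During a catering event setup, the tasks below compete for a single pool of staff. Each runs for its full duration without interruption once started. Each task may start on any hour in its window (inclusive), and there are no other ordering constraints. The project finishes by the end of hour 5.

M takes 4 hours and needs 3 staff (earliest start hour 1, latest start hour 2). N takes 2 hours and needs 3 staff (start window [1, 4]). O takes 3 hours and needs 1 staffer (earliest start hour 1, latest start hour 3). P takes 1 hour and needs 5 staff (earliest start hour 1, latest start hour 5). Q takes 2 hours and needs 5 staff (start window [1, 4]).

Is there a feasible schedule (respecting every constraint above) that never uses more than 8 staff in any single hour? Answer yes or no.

Schedule M@1, N@3, O@3, P@5, Q@1: h1:8  h2:8  h3:7  h4:7  h5:6 — peak 8 ≤ 8.

yes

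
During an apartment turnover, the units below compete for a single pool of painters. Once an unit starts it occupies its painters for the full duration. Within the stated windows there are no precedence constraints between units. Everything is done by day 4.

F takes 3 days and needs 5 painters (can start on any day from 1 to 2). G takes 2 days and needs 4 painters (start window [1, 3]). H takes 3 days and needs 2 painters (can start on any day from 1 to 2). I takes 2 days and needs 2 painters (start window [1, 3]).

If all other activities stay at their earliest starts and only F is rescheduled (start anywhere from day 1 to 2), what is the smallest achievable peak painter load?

F@1: d1:13  d2:13  d3:7  d4:0 → peak 13
F@2: d1:8  d2:13  d3:7  d4:5 → peak 13
Best is F@1, peak 13.

13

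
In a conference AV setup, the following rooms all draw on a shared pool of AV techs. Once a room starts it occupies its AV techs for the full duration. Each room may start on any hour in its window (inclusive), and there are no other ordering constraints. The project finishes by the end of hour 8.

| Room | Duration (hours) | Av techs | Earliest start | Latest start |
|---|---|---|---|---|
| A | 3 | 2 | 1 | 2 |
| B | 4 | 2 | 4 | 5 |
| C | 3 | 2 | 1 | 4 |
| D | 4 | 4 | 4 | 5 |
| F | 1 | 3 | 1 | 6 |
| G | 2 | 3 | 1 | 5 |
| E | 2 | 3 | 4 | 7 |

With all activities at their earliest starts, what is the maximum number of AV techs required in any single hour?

10

Early-start schedule: A@1, B@4, C@1, D@4, F@1, G@1, E@4.
Load per hour: hour 1: 10, hour 2: 7, hour 3: 4, hour 4: 9, hour 5: 9, hour 6: 6, hour 7: 6, hour 8: 0.
Peak is 10.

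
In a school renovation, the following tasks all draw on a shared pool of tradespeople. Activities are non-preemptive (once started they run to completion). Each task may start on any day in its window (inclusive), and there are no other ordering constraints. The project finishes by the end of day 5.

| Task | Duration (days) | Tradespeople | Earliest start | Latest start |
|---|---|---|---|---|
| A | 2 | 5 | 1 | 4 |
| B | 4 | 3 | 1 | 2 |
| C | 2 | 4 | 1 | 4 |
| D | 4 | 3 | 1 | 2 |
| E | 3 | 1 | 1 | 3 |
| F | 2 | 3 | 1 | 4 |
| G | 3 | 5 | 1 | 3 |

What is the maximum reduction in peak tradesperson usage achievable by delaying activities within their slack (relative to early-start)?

Early-start peak: d1:24  d2:24  d3:12  d4:6  d5:0 ⇒ 24.
Leveled (A@1, B@1, C@1, D@1, E@3, F@3, G@3): d1:15  d2:15  d3:15  d4:15  d5:6 ⇒ 15.
Reduction 24 − 15 = 9.

9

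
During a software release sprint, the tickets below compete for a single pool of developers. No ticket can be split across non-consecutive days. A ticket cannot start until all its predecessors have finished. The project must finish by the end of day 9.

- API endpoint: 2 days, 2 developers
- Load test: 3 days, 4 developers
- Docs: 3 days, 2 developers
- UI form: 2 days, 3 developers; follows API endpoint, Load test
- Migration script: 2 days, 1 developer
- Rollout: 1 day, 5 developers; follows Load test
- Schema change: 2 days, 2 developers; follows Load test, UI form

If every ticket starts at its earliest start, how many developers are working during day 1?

9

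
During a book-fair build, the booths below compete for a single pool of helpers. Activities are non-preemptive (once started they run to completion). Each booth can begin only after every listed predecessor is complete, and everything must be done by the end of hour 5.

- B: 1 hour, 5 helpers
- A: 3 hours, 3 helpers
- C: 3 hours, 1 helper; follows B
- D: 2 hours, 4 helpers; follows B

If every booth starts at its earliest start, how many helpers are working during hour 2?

At early start, hour 2 has: A, C, D.
Demand: 3 + 1 + 4 = 8.

8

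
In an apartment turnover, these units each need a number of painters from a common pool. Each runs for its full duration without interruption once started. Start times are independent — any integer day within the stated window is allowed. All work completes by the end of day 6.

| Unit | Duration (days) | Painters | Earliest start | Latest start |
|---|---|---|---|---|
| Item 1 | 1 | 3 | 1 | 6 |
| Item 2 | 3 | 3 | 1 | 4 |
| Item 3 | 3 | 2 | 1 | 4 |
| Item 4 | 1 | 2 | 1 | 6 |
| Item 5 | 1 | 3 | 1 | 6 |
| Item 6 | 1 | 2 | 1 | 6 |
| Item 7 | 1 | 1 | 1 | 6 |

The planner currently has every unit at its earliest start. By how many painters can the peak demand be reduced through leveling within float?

11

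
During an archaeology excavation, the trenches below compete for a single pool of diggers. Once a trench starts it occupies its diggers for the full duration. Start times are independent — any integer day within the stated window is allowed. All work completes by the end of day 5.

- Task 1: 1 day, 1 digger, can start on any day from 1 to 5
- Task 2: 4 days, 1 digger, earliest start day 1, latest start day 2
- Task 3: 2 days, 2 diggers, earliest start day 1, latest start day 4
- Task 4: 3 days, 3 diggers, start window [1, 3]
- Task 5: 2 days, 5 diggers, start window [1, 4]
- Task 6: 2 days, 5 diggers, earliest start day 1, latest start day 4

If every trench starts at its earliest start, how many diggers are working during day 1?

At early start, day 1 has: Task 1, Task 2, Task 3, Task 4, Task 5, Task 6.
Demand: 1 + 1 + 2 + 3 + 5 + 5 = 17.

17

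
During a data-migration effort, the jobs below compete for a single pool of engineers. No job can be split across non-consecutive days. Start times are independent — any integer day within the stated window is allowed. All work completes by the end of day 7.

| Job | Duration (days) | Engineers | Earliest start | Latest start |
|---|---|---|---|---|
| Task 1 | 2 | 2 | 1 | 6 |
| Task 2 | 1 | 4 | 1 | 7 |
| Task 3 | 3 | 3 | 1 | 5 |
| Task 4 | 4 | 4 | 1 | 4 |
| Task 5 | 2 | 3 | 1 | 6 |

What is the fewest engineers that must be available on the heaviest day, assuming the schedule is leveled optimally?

Early-start (Task 1@1, Task 2@1, Task 3@1, Task 4@1, Task 5@1) gives peak 16: d1:16  d2:12  d3:7  d4:4  d5:0  d6:0  d7:0.
Shift Task 3→2, Task 4→3, Task 5→5.
Schedule Task 1@1, Task 2@1, Task 3@2, Task 4@3, Task 5@5: d1:6  d2:5  d3:7  d4:7  d5:7  d6:7  d7:0 — peak 7.

7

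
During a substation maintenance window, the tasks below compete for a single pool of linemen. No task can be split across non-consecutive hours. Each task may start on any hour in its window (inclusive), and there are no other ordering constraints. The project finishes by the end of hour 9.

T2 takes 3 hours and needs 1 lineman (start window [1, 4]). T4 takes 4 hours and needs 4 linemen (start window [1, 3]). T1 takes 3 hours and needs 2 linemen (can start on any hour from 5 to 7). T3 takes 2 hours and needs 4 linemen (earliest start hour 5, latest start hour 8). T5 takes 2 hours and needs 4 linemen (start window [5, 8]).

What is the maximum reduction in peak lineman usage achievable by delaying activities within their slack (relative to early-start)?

4

Early-start peak: h1:5  h2:5  h3:5  h4:4  h5:10  h6:10  h7:2  h8:0  h9:0 ⇒ 10.
Leveled (T2@1, T4@1, T1@5, T3@5, T5@7): h1:5  h2:5  h3:5  h4:4  h5:6  h6:6  h7:6  h8:4  h9:0 ⇒ 6.
Reduction 10 − 6 = 4.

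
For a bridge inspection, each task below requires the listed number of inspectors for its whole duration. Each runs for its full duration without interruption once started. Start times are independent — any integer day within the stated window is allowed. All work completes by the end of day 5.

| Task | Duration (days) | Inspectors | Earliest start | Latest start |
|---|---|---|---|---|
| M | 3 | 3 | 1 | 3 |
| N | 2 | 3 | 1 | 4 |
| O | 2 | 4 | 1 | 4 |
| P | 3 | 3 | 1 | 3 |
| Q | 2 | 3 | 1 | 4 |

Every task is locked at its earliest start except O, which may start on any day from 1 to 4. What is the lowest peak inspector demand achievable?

12

O@1: d1:16  d2:16  d3:6  d4:0  d5:0 → peak 16
O@2: d1:12  d2:16  d3:10  d4:0  d5:0 → peak 16
O@3: d1:12  d2:12  d3:10  d4:4  d5:0 → peak 12
O@4: d1:12  d2:12  d3:6  d4:4  d5:4 → peak 12
Best is O@3, peak 12.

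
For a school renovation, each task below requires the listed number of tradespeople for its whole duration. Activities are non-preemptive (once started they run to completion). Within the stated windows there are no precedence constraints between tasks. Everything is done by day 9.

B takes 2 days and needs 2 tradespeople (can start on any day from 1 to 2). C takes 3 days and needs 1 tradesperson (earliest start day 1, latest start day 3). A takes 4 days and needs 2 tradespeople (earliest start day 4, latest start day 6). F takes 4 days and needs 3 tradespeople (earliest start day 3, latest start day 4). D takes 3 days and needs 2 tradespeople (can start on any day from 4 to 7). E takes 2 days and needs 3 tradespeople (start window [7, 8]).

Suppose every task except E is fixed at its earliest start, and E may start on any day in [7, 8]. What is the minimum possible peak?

E@7: d1:3  d2:3  d3:4  d4:7  d5:7  d6:7  d7:5  d8:3  d9:0 → peak 7
E@8: d1:3  d2:3  d3:4  d4:7  d5:7  d6:7  d7:2  d8:3  d9:3 → peak 7
Best is E@7, peak 7.

7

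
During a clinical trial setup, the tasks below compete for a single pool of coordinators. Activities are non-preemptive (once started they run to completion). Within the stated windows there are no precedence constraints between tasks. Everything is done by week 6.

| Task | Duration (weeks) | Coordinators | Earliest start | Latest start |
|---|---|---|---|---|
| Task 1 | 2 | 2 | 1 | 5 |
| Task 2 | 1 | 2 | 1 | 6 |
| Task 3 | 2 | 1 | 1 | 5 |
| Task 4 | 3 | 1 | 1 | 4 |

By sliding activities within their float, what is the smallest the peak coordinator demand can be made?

2

Early-start (Task 1@1, Task 2@1, Task 3@1, Task 4@1) gives peak 6: w1:6  w2:4  w3:1  w4:0  w5:0  w6:0.
Shift Task 2→3, Task 3→4, Task 4→4.
Schedule Task 1@1, Task 2@3, Task 3@4, Task 4@4: w1:2  w2:2  w3:2  w4:2  w5:2  w6:1 — peak 2.
Total coordinator-weeks = 11 over 6 weeks ⇒ peak ≥ ⌈11/6⌉ = 2, so 2 is optimal.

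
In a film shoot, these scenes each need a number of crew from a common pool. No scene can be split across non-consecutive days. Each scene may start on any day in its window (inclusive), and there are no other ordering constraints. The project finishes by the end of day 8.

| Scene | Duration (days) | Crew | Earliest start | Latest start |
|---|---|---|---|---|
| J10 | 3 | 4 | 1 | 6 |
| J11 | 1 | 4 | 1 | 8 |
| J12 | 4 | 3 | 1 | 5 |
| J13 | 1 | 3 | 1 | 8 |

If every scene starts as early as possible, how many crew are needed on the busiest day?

Early-start schedule: J10@1, J11@1, J12@1, J13@1.
Load per day: day 1: 14, day 2: 7, day 3: 7, day 4: 3, day 5: 0, day 6: 0, day 7: 0, day 8: 0.
Peak is 14.

14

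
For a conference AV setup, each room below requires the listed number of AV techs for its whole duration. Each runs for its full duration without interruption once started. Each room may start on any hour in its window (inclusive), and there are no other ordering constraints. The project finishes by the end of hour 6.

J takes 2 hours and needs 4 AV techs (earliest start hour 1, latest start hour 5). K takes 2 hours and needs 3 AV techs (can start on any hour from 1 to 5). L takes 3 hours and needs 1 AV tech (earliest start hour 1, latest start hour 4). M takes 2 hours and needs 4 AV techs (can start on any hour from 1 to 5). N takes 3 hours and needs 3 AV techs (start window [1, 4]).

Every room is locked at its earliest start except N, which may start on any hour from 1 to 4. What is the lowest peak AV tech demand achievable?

12

N@1: h1:15  h2:15  h3:4  h4:0  h5:0  h6:0 → peak 15
N@2: h1:12  h2:15  h3:4  h4:3  h5:0  h6:0 → peak 15
N@3: h1:12  h2:12  h3:4  h4:3  h5:3  h6:0 → peak 12
N@4: h1:12  h2:12  h3:1  h4:3  h5:3  h6:3 → peak 12
Best is N@3, peak 12.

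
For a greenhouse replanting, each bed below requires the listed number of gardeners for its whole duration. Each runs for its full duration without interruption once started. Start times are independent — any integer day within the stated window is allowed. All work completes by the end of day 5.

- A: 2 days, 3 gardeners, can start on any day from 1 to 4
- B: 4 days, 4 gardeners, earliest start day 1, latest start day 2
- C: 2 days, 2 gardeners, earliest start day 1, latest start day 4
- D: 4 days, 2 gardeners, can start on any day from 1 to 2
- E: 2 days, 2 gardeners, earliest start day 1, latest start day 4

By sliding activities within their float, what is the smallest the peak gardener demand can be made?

Early-start (A@1, B@1, C@1, D@1, E@1) gives peak 13: d1:13  d2:13  d3:6  d4:6  d5:0.
Shift C→3, E→3.
Schedule A@1, B@1, C@3, D@1, E@3: d1:9  d2:9  d3:10  d4:10  d5:0 — peak 10.

10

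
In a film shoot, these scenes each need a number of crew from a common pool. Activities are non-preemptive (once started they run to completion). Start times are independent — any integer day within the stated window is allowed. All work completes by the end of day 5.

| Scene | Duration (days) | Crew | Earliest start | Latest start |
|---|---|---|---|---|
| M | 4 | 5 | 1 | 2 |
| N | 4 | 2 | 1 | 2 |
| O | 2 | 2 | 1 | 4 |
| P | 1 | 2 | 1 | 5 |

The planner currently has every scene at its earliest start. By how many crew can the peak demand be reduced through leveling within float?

Early-start peak: d1:11  d2:9  d3:7  d4:7  d5:0 ⇒ 11.
Leveled (M@1, N@1, O@1, P@3): d1:9  d2:9  d3:9  d4:7  d5:0 ⇒ 9.
Reduction 11 − 9 = 2.

2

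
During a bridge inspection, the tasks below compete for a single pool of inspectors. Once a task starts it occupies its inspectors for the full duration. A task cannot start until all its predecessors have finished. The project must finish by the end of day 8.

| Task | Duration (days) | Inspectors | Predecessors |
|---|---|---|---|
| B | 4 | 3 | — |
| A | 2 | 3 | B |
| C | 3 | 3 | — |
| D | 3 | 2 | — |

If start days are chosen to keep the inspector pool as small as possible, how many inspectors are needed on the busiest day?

Early-start (B@1, A@5, C@1, D@1) gives peak 8: d1:8  d2:8  d3:8  d4:3  d5:3  d6:3  d7:0  d8:0.
Shift D→4.
Schedule B@1, A@5, C@1, D@4: d1:6  d2:6  d3:6  d4:5  d5:5  d6:5  d7:0  d8:0 — peak 6.

6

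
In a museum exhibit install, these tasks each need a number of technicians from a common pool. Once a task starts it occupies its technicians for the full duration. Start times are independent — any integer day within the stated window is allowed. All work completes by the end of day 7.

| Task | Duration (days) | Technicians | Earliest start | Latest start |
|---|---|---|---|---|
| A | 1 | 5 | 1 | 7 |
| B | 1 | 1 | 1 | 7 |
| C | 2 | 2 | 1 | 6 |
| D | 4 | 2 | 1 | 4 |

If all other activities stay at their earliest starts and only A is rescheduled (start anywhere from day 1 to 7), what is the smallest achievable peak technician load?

A@1: d1:10  d2:4  d3:2  d4:2  d5:0  d6:0  d7:0 → peak 10
A@2: d1:5  d2:9  d3:2  d4:2  d5:0  d6:0  d7:0 → peak 9
A@3: d1:5  d2:4  d3:7  d4:2  d5:0  d6:0  d7:0 → peak 7
A@4: d1:5  d2:4  d3:2  d4:7  d5:0  d6:0  d7:0 → peak 7
A@5: d1:5  d2:4  d3:2  d4:2  d5:5  d6:0  d7:0 → peak 5
A@6: d1:5  d2:4  d3:2  d4:2  d5:0  d6:5  d7:0 → peak 5
A@7: d1:5  d2:4  d3:2  d4:2  d5:0  d6:0  d7:5 → peak 5
Best is A@5, peak 5.

5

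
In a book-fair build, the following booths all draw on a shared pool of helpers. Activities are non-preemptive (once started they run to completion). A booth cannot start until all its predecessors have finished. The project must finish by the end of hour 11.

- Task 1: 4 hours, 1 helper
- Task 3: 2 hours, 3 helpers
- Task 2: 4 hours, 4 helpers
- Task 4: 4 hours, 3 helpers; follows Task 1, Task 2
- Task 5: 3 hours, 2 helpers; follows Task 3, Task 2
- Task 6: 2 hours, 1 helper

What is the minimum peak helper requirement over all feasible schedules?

Early-start (Task 1@1, Task 3@1, Task 2@1, Task 4@5, Task 5@5, Task 6@1) gives peak 9: h1:9  h2:9  h3:5  h4:5  h5:5  h6:5  h7:5  h8:3  h9:0  h10:0  h11:0.
Shift Task 2→3, Task 4→7, Task 5→7.
Schedule Task 1@1, Task 3@1, Task 2@3, Task 4@7, Task 5@7, Task 6@1: h1:5  h2:5  h3:5  h4:5  h5:4  h6:4  h7:5  h8:5  h9:5  h10:3  h11:0 — peak 5.
Total helper-hours = 46 over 11 hours ⇒ peak ≥ ⌈46/11⌉ = 5, so 5 is optimal.

5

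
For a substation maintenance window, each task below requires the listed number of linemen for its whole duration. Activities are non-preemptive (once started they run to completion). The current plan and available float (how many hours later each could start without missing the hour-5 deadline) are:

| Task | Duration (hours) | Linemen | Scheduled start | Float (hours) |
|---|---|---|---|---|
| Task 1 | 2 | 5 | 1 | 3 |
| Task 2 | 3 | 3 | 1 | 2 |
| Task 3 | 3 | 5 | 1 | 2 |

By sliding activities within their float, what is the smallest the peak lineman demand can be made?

8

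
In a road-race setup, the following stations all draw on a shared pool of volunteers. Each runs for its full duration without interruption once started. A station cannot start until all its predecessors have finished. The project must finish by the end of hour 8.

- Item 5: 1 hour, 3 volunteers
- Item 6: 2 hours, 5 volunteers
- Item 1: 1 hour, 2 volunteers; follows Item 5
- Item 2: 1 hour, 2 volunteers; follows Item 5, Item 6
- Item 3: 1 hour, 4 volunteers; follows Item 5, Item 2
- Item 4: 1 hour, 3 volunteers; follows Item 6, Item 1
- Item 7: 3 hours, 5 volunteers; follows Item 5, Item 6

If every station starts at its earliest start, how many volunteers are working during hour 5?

5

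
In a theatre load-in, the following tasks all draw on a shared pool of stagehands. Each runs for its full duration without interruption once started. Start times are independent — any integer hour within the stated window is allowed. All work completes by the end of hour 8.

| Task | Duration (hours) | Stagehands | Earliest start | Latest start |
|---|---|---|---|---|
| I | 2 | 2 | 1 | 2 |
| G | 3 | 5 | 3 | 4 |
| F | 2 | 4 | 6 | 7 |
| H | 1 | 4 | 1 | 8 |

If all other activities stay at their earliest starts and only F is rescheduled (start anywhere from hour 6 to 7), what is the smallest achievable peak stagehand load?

6

F@6: h1:6  h2:2  h3:5  h4:5  h5:5  h6:4  h7:4  h8:0 → peak 6
F@7: h1:6  h2:2  h3:5  h4:5  h5:5  h6:0  h7:4  h8:4 → peak 6
Best is F@6, peak 6.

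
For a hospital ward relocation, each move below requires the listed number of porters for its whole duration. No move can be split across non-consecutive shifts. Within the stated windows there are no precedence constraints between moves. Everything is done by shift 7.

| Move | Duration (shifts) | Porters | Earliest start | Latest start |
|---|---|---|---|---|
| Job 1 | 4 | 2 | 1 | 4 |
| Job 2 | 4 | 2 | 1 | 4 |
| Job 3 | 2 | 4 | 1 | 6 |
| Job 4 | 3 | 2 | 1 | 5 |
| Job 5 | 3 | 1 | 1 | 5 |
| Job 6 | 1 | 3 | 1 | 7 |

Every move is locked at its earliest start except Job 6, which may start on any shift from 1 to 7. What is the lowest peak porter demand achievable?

Job 6@1: s1:14  s2:11  s3:7  s4:4  s5:0  s6:0  s7:0 → peak 14
Job 6@2: s1:11  s2:14  s3:7  s4:4  s5:0  s6:0  s7:0 → peak 14
Job 6@3: s1:11  s2:11  s3:10  s4:4  s5:0  s6:0  s7:0 → peak 11
Job 6@4: s1:11  s2:11  s3:7  s4:7  s5:0  s6:0  s7:0 → peak 11
Job 6@5: s1:11  s2:11  s3:7  s4:4  s5:3  s6:0  s7:0 → peak 11
Job 6@6: s1:11  s2:11  s3:7  s4:4  s5:0  s6:3  s7:0 → peak 11
Job 6@7: s1:11  s2:11  s3:7  s4:4  s5:0  s6:0  s7:3 → peak 11
Best is Job 6@3, peak 11.

11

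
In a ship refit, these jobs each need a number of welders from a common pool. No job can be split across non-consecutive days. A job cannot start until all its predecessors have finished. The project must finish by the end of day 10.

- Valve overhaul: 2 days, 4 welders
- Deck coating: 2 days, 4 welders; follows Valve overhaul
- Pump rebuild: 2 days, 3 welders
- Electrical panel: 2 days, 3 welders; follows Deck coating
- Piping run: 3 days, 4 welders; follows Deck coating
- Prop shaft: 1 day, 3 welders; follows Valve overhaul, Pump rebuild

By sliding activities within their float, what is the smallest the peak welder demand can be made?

6

Early-start (Valve overhaul@1, Deck coating@3, Pump rebuild@1, Electrical panel@5, Piping run@5, Prop shaft@3) gives peak 7: d1:7  d2:7  d3:7  d4:4  d5:7  d6:7  d7:4  d8:0  d9:0  d10:0.
Shift Pump rebuild→5, Piping run→7, Prop shaft→10.
Schedule Valve overhaul@1, Deck coating@3, Pump rebuild@5, Electrical panel@5, Piping run@7, Prop shaft@10: d1:4  d2:4  d3:4  d4:4  d5:6  d6:6  d7:4  d8:4  d9:4  d10:3 — peak 6.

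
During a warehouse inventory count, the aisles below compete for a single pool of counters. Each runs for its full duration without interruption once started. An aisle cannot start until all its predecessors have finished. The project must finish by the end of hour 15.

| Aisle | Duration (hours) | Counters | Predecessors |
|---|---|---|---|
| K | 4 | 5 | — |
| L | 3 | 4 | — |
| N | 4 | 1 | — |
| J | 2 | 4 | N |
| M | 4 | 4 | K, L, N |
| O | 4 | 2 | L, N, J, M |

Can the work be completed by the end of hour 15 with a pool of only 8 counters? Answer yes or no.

Schedule K@1, L@5, N@1, J@5, M@8, O@12: h1:6  h2:6  h3:6  h4:6  h5:8  h6:8  h7:4  h8:4  h9:4  h10:4  h11:4  h12:2  h13:2  h14:2  h15:2 — peak 8 ≤ 8.

yes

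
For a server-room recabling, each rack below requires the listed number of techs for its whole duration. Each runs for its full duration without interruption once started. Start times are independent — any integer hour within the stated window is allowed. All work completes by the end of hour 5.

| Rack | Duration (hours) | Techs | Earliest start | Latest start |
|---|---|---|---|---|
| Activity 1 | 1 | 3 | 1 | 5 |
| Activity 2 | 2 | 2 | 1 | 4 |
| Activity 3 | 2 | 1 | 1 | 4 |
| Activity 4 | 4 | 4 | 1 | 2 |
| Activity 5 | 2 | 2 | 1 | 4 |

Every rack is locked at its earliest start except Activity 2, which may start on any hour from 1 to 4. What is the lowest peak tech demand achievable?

10

Activity 2@1: h1:12  h2:9  h3:4  h4:4  h5:0 → peak 12
Activity 2@2: h1:10  h2:9  h3:6  h4:4  h5:0 → peak 10
Activity 2@3: h1:10  h2:7  h3:6  h4:6  h5:0 → peak 10
Activity 2@4: h1:10  h2:7  h3:4  h4:6  h5:2 → peak 10
Best is Activity 2@2, peak 10.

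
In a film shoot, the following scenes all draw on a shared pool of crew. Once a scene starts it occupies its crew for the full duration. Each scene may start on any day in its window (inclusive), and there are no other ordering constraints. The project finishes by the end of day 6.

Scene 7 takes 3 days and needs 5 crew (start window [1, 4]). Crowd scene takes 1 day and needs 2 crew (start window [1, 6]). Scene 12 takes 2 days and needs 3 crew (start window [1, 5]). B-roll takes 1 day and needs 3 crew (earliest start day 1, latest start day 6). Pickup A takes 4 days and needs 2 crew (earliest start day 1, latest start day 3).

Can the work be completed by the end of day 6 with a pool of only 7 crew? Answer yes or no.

Schedule Scene 7@1, Crowd scene@1, Scene 12@4, B-roll@6, Pickup A@2: d1:7  d2:7  d3:7  d4:5  d5:5  d6:3 — peak 7 ≤ 7.

yes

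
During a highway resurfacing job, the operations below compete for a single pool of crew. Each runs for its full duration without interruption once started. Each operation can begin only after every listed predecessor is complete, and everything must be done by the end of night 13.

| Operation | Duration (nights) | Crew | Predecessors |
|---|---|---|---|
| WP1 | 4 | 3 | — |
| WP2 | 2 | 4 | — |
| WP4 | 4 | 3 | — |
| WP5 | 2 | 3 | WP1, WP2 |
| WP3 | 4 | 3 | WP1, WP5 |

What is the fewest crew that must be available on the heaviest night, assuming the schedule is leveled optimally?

6

Early-start (WP1@1, WP2@1, WP4@1, WP5@5, WP3@7) gives peak 10: n1:10  n2:10  n3:6  n4:6  n5:3  n6:3  n7:3  n8:3  n9:3  n10:3  n11:0  n12:0  n13:0.
Shift WP2→5, WP5→7, WP3→9.
Schedule WP1@1, WP2@5, WP4@1, WP5@7, WP3@9: n1:6  n2:6  n3:6  n4:6  n5:4  n6:4  n7:3  n8:3  n9:3  n10:3  n11:3  n12:3  n13:0 — peak 6.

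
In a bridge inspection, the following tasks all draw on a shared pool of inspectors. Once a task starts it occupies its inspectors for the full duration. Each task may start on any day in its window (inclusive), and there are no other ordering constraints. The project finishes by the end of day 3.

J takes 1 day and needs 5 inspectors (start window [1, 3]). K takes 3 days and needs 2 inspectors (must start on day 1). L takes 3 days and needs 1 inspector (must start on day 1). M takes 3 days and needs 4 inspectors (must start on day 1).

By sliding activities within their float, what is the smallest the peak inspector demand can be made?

Schedule J@1, K@1, L@1, M@1: d1:12  d2:7  d3:7 — peak 12.
No arrangement of the 3 feasible schedules does better.

12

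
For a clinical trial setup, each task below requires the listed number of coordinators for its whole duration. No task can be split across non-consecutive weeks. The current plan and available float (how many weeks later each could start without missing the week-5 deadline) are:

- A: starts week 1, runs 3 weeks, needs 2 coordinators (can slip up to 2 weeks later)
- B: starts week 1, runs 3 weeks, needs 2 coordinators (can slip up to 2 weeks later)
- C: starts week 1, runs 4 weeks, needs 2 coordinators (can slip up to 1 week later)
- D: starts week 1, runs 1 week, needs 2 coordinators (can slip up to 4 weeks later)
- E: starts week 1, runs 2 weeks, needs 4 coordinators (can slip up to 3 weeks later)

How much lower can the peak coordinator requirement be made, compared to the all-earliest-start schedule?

6

Early-start peak: w1:12  w2:10  w3:6  w4:2  w5:0 ⇒ 12.
Leveled (A@1, B@1, C@1, D@5, E@4): w1:6  w2:6  w3:6  w4:6  w5:6 ⇒ 6.
Reduction 12 − 6 = 6.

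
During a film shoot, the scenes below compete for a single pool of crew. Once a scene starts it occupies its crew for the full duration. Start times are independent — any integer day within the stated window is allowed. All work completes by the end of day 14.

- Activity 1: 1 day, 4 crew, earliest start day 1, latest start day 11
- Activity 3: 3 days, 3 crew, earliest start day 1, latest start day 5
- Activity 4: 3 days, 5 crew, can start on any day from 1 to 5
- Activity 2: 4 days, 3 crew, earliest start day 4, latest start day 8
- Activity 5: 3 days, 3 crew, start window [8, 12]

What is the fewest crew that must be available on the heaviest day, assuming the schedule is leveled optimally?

Early-start (Activity 1@1, Activity 3@1, Activity 4@1, Activity 2@4, Activity 5@8) gives peak 12: d1:12  d2:8  d3:8  d4:3  d5:3  d6:3  d7:3  d8:3  d9:3  d10:3  d11:0  d12:0  d13:0  d14:0.
Shift Activity 3→2, Activity 4→5, Activity 2→8, Activity 5→12.
Schedule Activity 1@1, Activity 3@2, Activity 4@5, Activity 2@8, Activity 5@12: d1:4  d2:3  d3:3  d4:3  d5:5  d6:5  d7:5  d8:3  d9:3  d10:3  d11:3  d12:3  d13:3  d14:3 — peak 5.

5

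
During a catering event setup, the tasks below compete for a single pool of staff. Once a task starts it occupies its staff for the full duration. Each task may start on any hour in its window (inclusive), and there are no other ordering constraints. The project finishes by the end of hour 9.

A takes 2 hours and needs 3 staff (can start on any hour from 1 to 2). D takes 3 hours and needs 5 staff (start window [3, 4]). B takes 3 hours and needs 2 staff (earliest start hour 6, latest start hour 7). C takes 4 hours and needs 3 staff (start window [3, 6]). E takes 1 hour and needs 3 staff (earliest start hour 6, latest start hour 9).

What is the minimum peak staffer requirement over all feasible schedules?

6

Early-start (A@1, D@3, B@6, C@3, E@6) gives peak 8: h1:3  h2:3  h3:8  h4:8  h5:8  h6:8  h7:2  h8:2  h9:0.
Shift C→6, E→9.
Schedule A@1, D@3, B@6, C@6, E@9: h1:3  h2:3  h3:5  h4:5  h5:5  h6:5  h7:5  h8:5  h9:6 — peak 6.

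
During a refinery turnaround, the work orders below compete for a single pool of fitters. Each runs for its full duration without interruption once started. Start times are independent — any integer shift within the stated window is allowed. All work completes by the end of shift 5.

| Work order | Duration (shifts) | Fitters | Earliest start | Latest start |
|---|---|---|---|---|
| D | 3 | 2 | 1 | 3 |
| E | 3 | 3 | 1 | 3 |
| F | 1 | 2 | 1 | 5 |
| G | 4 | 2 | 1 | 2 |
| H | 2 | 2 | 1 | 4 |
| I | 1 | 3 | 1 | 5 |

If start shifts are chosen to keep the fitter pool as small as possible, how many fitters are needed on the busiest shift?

7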